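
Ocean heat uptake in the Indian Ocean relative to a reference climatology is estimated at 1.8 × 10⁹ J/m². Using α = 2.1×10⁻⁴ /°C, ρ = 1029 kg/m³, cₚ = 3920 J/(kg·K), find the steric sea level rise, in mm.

Δh = αQ/(ρcₚ) = 2.1×10⁻⁴ × 1.8×10⁹ / (1029 × 3920) ≈ 0.093711 m

Δh ≈ 94 mm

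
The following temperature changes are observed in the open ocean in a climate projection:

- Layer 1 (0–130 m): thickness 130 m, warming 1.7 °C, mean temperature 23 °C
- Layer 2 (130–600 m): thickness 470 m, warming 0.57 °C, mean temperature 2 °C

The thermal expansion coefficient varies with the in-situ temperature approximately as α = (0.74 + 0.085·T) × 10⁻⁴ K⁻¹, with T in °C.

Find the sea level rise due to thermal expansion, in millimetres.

Layer 1: α = (0.74 + 0.085×23)×10⁻⁴ = 2.695×10⁻⁴ K⁻¹
Layer 2: α = (0.74 + 0.085×2)×10⁻⁴ = 0.91×10⁻⁴ K⁻¹
1.7 × 2.695×10⁻⁴ × 130 = 0.0595595 m
Layer 2: 470 × 0.91×10⁻⁴ × 0.57 = 0.0243789 m
Δh = 0.0595595 + 0.0243789 = 0.0839384 m

84 mm of thermosteric rise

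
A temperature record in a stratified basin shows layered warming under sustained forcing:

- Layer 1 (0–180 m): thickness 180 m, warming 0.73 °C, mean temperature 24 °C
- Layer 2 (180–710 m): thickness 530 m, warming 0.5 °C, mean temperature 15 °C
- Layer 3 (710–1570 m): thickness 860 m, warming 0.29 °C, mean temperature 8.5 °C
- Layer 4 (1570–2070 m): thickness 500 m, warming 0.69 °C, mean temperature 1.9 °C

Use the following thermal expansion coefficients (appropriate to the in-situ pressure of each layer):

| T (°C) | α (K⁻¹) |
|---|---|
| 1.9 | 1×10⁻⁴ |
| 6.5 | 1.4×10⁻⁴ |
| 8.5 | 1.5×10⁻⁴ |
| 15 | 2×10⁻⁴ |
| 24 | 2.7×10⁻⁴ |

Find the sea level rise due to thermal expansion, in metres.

about 0.160 m

Layer 1 at 24 °C → α = 2.7×10⁻⁴ K⁻¹
Layer 2 at 15 °C → α = 2×10⁻⁴ K⁻¹
Layer 3 at 8.5 °C → α = 1.5×10⁻⁴ K⁻¹
Layer 4 at 1.9 °C → α = 1×10⁻⁴ K⁻¹
0–180 m: 180 × 2.7×10⁻⁴ × 0.73 = 0.035478 m
180–710 m: 0.5 × 530 × 2×10⁻⁴ = 0.05300 m
Layer 3: 860 × 0.29 × 1.5×10⁻⁴ = 0.03741 m
Layer 4: 0.69 × 500 × 1×10⁻⁴ = 0.03450 m
Δh = 0.035478 + 0.05300 + 0.03741 + 0.03450 = 0.160388 m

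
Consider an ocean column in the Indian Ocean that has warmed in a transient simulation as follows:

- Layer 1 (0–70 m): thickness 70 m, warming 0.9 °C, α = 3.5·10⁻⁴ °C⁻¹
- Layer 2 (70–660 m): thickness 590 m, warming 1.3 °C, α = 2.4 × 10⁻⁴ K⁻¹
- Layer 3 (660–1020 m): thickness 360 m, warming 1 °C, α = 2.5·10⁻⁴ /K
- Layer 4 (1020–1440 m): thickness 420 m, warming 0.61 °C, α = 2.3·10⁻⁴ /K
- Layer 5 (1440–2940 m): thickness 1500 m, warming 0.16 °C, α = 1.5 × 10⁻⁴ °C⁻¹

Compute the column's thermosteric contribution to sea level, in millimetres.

Layer 1: 0.9 × 70 × 3.5×10⁻⁴ = 0.02205 m
Layer 2: 2.4×10⁻⁴ × 590 × 1.3 = 0.18408 m
660–1020 m: 2.5×10⁻⁴ × 1 × 360 = 0.09000 m
1020–1440 m: 420 × 0.61 × 2.3×10⁻⁴ = 0.058926 m
1440–2940 m: 1500 × 1.5×10⁻⁴ × 0.16 = 0.03600 m
Δh = 0.02205 + 0.18408 + 0.09000 + 0.058926 + 0.03600 = 0.391056 m ≈ 391 mm

about 391 mm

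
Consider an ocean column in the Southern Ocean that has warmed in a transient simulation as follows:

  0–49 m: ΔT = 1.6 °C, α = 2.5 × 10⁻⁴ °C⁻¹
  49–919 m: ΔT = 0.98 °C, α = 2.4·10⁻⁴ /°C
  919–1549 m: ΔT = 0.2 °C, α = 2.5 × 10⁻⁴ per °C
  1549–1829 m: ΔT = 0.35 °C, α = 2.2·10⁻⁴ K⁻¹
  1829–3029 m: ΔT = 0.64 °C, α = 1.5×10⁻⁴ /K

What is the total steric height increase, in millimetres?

Layer 1: 49 × 1.6 × 2.5×10⁻⁴ = 0.01960 m
0.98 × 870 × 2.4×10⁻⁴ = 0.204624 m
919–1549 m: 630 × 2.5×10⁻⁴ × 0.2 = 0.03150 m
1549–1829 m: 0.35 × 2.2×10⁻⁴ × 280 = 0.02156 m
1829–3029 m: 0.64 × 1.5×10⁻⁴ × 1200 = 0.11520 m
Δh = 0.01960 + 0.204624 + 0.03150 + 0.02156 + 0.11520 = 0.392484 m ≈ 392 mm

about 392 mm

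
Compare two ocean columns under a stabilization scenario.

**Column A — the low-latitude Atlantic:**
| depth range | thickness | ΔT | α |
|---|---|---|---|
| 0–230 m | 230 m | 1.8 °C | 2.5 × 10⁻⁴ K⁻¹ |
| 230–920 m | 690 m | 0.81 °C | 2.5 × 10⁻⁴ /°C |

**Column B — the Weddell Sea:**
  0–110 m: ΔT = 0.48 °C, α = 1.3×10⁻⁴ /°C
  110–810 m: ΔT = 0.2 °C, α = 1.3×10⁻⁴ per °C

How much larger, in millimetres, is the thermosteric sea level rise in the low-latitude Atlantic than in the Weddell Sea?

220 mm larger

A 0–230 m: 230 × 1.8 × 2.5×10⁻⁴ = 0.10350 m
A 0.81 × 690 × 2.5×10⁻⁴ = 0.139725 m
A total: 0.243225 m
B 0–110 m: 110 × 1.3×10⁻⁴ × 0.48 = 0.006864 m
B Layer 2: 0.2 × 1.3×10⁻⁴ × 700 = 0.01820 m
B total: 0.025064 m
Difference: 0.243225 − 0.025064 = 0.218161 m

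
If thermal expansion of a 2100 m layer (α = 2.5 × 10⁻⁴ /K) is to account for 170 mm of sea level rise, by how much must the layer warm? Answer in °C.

ΔT = Δh/(αH) = 0.17 / (2.5×10⁻⁴ × 2100) ≈ 0.3238 °C

0.324 °C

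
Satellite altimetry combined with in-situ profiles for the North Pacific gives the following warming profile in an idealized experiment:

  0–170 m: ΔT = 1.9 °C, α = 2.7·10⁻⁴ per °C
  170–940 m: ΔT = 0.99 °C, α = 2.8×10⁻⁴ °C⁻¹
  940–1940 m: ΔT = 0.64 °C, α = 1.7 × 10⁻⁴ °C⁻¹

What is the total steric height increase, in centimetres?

Δh = 41 cm

Layer 1: 1.9 × 2.7×10⁻⁴ × 170 = 0.08721 m
Layer 2: 770 × 2.8×10⁻⁴ × 0.99 = 0.213444 m
1000 × 1.7×10⁻⁴ × 0.64 = 0.10880 m
Δh = 0.08721 + 0.213444 + 0.10880 = 0.409454 m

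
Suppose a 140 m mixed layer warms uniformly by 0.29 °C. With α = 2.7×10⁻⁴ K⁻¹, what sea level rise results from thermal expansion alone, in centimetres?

1.10 cm of thermosteric rise

Δh = αΔT·H = 2.7×10⁻⁴ × 0.29 × 140 = 0.010962 m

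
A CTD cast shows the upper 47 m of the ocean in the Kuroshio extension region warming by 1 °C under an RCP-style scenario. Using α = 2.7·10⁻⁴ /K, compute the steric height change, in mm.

12.7 mm

Δh = αΔT·H = 2.7×10⁻⁴ × 1 × 47 = 0.01269 m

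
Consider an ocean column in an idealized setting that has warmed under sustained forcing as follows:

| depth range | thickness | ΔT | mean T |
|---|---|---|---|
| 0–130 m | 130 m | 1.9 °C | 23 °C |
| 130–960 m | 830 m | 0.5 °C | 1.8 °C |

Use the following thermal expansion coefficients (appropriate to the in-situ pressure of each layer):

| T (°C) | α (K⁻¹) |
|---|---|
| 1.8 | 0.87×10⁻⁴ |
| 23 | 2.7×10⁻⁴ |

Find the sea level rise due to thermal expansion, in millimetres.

Layer 1 at 23 °C → α = 2.7×10⁻⁴ K⁻¹
Layer 2 at 1.8 °C → α = 0.87×10⁻⁴ K⁻¹
0–130 m: 1.9 × 2.7×10⁻⁴ × 130 = 0.06669 m
0.87×10⁻⁴ × 830 × 0.5 = 0.036105 m
Δh = 0.06669 + 0.036105 = 0.102795 m

100 mm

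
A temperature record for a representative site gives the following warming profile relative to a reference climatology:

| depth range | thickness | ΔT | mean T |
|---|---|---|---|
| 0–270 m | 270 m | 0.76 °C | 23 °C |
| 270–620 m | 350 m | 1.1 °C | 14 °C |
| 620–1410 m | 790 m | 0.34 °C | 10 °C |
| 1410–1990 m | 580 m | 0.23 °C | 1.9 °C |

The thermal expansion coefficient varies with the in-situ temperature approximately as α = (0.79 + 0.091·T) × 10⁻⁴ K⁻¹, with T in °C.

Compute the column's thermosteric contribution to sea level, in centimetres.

Layer 1: α = (0.79 + 0.091×23)×10⁻⁴ = 2.883×10⁻⁴ K⁻¹
Layer 2: α = (0.79 + 0.091×14)×10⁻⁴ = 2.064×10⁻⁴ K⁻¹
Layer 3: α = (0.79 + 0.091×10)×10⁻⁴ = 1.7×10⁻⁴ K⁻¹
Layer 4: α = (0.79 + 0.091×1.9)×10⁻⁴ = 0.9629×10⁻⁴ K⁻¹
270 × 0.76 × 2.883×10⁻⁴ = 0.05915916 m
Layer 2: 350 × 2.064×10⁻⁴ × 1.1 = 0.079464 m
620–1410 m: 790 × 0.34 × 1.7×10⁻⁴ = 0.045662 m
1410–1990 m: 0.9629×10⁻⁴ × 580 × 0.23 = 0.012845086 m
Δh = 0.05915916 + 0.079464 + 0.045662 + 0.012845086 = 0.197130246 m

Δh = 19.7 cm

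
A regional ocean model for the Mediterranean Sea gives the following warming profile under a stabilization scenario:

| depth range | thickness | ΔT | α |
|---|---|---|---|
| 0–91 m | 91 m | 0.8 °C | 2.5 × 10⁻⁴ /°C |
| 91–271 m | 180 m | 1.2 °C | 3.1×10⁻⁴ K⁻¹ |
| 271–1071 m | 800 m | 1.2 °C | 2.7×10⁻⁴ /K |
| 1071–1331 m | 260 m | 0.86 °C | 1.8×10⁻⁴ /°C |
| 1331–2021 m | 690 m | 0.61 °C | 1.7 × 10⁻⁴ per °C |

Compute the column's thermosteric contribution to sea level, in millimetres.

Δh ≈ 456 mm

91 × 2.5×10⁻⁴ × 0.8 = 0.01820 m
91–271 m: 180 × 3.1×10⁻⁴ × 1.2 = 0.06696 m
271–1071 m: 800 × 2.7×10⁻⁴ × 1.2 = 0.25920 m
0.86 × 1.8×10⁻⁴ × 260 = 0.040248 m
1331–2021 m: 1.7×10⁻⁴ × 690 × 0.61 = 0.071553 m
Δh = 0.01820 + 0.06696 + 0.25920 + 0.040248 + 0.071553 = 0.456161 m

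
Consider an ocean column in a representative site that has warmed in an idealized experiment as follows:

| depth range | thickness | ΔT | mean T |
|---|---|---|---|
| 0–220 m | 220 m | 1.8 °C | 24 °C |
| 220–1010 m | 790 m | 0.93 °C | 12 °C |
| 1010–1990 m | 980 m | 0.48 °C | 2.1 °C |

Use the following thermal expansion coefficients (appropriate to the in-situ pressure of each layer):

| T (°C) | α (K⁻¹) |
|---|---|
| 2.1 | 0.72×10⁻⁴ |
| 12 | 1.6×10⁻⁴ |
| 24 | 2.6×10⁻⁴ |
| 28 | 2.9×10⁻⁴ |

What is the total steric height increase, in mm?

254 mm of thermosteric rise

Layer 1 at 24 °C → α = 2.6×10⁻⁴ K⁻¹
Layer 2 at 12 °C → α = 1.6×10⁻⁴ K⁻¹
Layer 3 at 2.1 °C → α = 0.72×10⁻⁴ K⁻¹
0–220 m: 2.6×10⁻⁴ × 1.8 × 220 = 0.10296 m
790 × 1.6×10⁻⁴ × 0.93 = 0.117552 m
0.72×10⁻⁴ × 980 × 0.48 = 0.0338688 m
Δh = 0.10296 + 0.117552 + 0.0338688 = 0.2543808 m ≈ 254 mm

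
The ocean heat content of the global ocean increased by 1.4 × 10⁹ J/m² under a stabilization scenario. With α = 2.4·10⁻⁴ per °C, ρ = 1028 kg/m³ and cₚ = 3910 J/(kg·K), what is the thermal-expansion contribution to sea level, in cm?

8.36 cm

Δh = αQ/(ρcₚ) = 2.4×10⁻⁴ × 1.4×10⁹ / (1028 × 3910) ≈ 0.083593 m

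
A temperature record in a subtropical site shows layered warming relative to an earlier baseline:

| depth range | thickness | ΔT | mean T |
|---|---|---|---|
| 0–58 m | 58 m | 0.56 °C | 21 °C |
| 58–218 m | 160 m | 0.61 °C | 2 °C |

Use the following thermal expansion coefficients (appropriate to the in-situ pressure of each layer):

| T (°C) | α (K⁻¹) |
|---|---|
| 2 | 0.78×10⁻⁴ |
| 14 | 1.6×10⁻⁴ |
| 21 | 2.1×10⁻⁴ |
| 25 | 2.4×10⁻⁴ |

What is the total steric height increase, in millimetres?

about 14.4 mm

Layer 1 at 21 °C → α = 2.1×10⁻⁴ K⁻¹
Layer 2 at 2 °C → α = 0.78×10⁻⁴ K⁻¹
Layer 1: 58 × 2.1×10⁻⁴ × 0.56 = 0.0068208 m
Layer 2: 0.78×10⁻⁴ × 160 × 0.61 = 0.0076128 m
Δh = 0.0068208 + 0.0076128 = 0.0144336 m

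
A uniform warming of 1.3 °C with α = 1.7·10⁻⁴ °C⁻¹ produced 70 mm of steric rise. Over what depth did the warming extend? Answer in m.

about 317 m

H = Δh/(αΔT) = 0.07 / (1.7×10⁻⁴ × 1.3) ≈ 316.7 m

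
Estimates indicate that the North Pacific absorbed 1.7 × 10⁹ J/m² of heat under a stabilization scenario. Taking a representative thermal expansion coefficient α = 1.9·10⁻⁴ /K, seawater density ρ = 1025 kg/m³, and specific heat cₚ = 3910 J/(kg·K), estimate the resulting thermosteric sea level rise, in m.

about 0.081 m

Δh = αQ/(ρcₚ) = 1.9×10⁻⁴ × 1.7×10⁹ / (1025 × 3910) ≈ 0.080594 m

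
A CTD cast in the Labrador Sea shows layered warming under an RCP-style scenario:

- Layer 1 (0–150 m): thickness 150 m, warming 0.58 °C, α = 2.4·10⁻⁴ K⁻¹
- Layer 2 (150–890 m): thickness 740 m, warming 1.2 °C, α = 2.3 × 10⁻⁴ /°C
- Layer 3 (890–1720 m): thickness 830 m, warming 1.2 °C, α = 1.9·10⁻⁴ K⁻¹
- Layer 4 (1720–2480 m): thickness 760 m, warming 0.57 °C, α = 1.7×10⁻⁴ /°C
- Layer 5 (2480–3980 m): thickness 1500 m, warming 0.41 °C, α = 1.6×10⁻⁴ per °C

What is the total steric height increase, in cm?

150 × 2.4×10⁻⁴ × 0.58 = 0.02088 m
150–890 m: 2.3×10⁻⁴ × 1.2 × 740 = 0.20424 m
1.2 × 830 × 1.9×10⁻⁴ = 0.18924 m
0.57 × 760 × 1.7×10⁻⁴ = 0.073644 m
Layer 5: 1500 × 0.41 × 1.6×10⁻⁴ = 0.09840 m
Δh = 0.02088 + 0.20424 + 0.18924 + 0.073644 + 0.09840 = 0.586404 m

58.6 cm of thermosteric rise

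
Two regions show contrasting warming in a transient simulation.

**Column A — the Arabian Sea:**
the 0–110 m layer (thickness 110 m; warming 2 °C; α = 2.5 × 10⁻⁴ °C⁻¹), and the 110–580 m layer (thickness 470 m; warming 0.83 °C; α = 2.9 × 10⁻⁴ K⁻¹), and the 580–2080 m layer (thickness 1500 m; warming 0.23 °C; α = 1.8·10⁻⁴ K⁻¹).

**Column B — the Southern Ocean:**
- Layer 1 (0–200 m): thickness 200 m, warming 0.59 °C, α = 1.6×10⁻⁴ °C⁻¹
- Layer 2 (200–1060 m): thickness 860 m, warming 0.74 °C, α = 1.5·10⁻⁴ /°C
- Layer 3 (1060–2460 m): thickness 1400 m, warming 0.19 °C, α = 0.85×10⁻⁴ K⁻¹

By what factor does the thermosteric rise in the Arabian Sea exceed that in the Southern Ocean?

A 2.5×10⁻⁴ × 2 × 110 = 0.05500 m
A 110–580 m: 2.9×10⁻⁴ × 470 × 0.83 = 0.113129 m
A Layer 3: 1500 × 0.23 × 1.8×10⁻⁴ = 0.06210 m
A total: 0.230229 m
B 0–200 m: 0.59 × 1.6×10⁻⁴ × 200 = 0.01888 m
B 0.74 × 860 × 1.5×10⁻⁴ = 0.09546 m
B 1060–2460 m: 0.85×10⁻⁴ × 1400 × 0.19 = 0.02261 m
B total: 0.13695 m
Ratio: 0.230229 / 0.13695 ≈ 1.681

≈ 1.68×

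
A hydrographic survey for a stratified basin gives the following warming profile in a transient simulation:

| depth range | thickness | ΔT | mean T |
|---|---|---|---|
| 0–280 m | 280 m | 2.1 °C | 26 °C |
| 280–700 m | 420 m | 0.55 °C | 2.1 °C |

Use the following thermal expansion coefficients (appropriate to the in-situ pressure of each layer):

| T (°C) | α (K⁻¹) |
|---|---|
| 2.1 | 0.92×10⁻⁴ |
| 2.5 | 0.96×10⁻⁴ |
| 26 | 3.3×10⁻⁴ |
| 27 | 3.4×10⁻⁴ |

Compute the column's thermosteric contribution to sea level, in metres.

Layer 1 at 26 °C → α = 3.3×10⁻⁴ K⁻¹
Layer 2 at 2.1 °C → α = 0.92×10⁻⁴ K⁻¹
280 × 2.1 × 3.3×10⁻⁴ = 0.19404 m
Layer 2: 0.55 × 420 × 0.92×10⁻⁴ = 0.021252 m
Δh = 0.19404 + 0.021252 = 0.215292 m ≈ 0.22 m

about 0.22 m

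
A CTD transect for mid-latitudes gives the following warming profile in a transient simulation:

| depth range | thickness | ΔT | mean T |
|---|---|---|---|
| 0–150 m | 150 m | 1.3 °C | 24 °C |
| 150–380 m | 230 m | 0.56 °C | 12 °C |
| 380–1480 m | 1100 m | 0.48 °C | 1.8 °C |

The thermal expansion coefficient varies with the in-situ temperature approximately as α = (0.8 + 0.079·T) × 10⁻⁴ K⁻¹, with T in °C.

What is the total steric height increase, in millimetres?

125 mm of thermosteric rise

Layer 1: α = (0.8 + 0.079×24)×10⁻⁴ = 2.696×10⁻⁴ K⁻¹
Layer 2: α = (0.8 + 0.079×12)×10⁻⁴ = 1.748×10⁻⁴ K⁻¹
Layer 3: α = (0.8 + 0.079×1.8)×10⁻⁴ = 0.9422×10⁻⁴ K⁻¹
0–150 m: 2.696×10⁻⁴ × 1.3 × 150 = 0.052572 m
Layer 2: 0.56 × 1.748×10⁻⁴ × 230 = 0.02251424 m
0.9422×10⁻⁴ × 1100 × 0.48 = 0.04974816 m
Δh = 0.052572 + 0.02251424 + 0.04974816 = 0.1248344 m ≈ 125 mm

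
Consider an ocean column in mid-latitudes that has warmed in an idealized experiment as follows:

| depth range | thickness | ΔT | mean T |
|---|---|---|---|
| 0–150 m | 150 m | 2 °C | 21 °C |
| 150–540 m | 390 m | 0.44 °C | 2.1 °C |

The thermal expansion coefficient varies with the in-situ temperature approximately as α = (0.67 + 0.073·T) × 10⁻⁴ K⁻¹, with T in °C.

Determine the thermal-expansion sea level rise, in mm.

80 mm of thermosteric rise

Layer 1: α = (0.67 + 0.073×21)×10⁻⁴ = 2.203×10⁻⁴ K⁻¹
Layer 2: α = (0.67 + 0.073×2.1)×10⁻⁴ = 0.8233×10⁻⁴ K⁻¹
150 × 2.203×10⁻⁴ × 2 = 0.06609 m
Layer 2: 0.44 × 390 × 0.8233×10⁻⁴ = 0.014127828 m
Δh = 0.06609 + 0.014127828 = 0.080217828 m ≈ 80 mm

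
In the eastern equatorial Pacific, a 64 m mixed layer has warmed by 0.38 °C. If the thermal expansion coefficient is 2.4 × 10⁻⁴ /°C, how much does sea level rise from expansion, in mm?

Δh = αΔT·H = 2.4×10⁻⁴ × 0.38 × 64 = 0.0058368 m

about 5.8 mm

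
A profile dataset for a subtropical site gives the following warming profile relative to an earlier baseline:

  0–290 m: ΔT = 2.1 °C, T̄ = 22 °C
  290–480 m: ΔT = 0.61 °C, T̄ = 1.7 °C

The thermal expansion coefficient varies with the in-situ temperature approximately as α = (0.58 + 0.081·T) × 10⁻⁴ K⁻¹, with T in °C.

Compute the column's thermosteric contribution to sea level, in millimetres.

about 150 mm

Layer 1: α = (0.58 + 0.081×22)×10⁻⁴ = 2.362×10⁻⁴ K⁻¹
Layer 2: α = (0.58 + 0.081×1.7)×10⁻⁴ = 0.7177×10⁻⁴ K⁻¹
Layer 1: 2.1 × 290 × 2.362×10⁻⁴ = 0.1438458 m
Layer 2: 190 × 0.61 × 0.7177×10⁻⁴ = 0.008318143 m
Δh = 0.1438458 + 0.008318143 = 0.152163943 m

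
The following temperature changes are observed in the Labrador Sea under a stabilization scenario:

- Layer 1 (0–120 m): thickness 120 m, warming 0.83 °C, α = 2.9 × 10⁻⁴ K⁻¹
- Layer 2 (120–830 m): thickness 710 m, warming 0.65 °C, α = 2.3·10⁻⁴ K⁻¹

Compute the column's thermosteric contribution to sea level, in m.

0.83 × 120 × 2.9×10⁻⁴ = 0.028884 m
Layer 2: 0.65 × 710 × 2.3×10⁻⁴ = 0.106145 m
Δh = 0.028884 + 0.106145 = 0.135029 m ≈ 0.135 m

Δh = 0.135 m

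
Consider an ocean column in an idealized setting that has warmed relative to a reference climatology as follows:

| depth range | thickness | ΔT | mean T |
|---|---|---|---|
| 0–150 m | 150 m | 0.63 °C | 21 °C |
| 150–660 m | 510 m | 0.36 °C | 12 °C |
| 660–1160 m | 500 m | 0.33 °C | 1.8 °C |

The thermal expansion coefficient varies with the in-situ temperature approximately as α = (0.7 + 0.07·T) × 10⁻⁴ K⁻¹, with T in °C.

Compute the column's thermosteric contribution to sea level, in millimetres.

Layer 1: α = (0.7 + 0.07×21)×10⁻⁴ = 2.17×10⁻⁴ K⁻¹
Layer 2: α = (0.7 + 0.07×12)×10⁻⁴ = 1.54×10⁻⁴ K⁻¹
Layer 3: α = (0.7 + 0.07×1.8)×10⁻⁴ = 0.826×10⁻⁴ K⁻¹
Layer 1: 2.17×10⁻⁴ × 150 × 0.63 = 0.0205065 m
Layer 2: 510 × 1.54×10⁻⁴ × 0.36 = 0.0282744 m
0.33 × 500 × 0.826×10⁻⁴ = 0.013629 m
Δh = 0.0205065 + 0.0282744 + 0.013629 = 0.0624099 m ≈ 62.4 mm

62.4 mm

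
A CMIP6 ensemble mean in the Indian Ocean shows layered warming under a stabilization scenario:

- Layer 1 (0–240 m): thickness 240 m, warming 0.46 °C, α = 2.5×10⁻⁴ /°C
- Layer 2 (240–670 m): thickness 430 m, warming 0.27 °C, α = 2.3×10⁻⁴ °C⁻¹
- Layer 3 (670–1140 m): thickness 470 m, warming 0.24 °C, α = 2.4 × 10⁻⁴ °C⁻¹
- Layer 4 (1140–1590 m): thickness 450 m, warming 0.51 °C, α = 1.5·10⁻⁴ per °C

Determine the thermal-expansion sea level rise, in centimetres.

0.46 × 2.5×10⁻⁴ × 240 = 0.02760 m
2.3×10⁻⁴ × 430 × 0.27 = 0.026703 m
Layer 3: 0.24 × 470 × 2.4×10⁻⁴ = 0.027072 m
Layer 4: 1.5×10⁻⁴ × 0.51 × 450 = 0.034425 m
Δh = 0.02760 + 0.026703 + 0.027072 + 0.034425 = 0.11580 m ≈ 11.6 cm

Δh = 11.6 cm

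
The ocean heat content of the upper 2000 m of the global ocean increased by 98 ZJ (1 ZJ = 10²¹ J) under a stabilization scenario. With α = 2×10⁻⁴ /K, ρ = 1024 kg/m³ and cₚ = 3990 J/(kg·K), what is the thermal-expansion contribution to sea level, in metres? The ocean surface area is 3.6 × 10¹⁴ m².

about 0.013 m

Per unit area: Q = 98×10²¹ / (3.6×10¹⁴) ≈ 2.722×10⁸ J/m²
Δh = αQ/(ρcₚ) = 2×10⁻⁴ × 2.722×10⁸ / (1024 × 3990) ≈ 0.013324 m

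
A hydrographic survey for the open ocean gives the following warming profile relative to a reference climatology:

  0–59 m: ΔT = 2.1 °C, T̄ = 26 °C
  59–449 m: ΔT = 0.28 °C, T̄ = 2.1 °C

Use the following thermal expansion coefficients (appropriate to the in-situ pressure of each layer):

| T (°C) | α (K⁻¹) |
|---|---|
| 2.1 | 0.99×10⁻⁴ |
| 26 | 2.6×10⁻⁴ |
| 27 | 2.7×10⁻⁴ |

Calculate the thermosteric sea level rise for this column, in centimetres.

Δh = 4.3 cm

Layer 1 at 26 °C → α = 2.6×10⁻⁴ K⁻¹
Layer 2 at 2.1 °C → α = 0.99×10⁻⁴ K⁻¹
0–59 m: 2.1 × 59 × 2.6×10⁻⁴ = 0.032214 m
390 × 0.99×10⁻⁴ × 0.28 = 0.0108108 m
Δh = 0.032214 + 0.0108108 = 0.0430248 m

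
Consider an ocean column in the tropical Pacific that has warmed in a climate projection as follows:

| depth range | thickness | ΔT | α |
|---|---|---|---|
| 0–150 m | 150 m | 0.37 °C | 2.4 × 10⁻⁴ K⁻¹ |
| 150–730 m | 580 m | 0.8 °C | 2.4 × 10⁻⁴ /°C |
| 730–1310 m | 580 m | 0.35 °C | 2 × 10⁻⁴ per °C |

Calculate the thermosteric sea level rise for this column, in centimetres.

Layer 1: 2.4×10⁻⁴ × 0.37 × 150 = 0.01332 m
150–730 m: 2.4×10⁻⁴ × 0.8 × 580 = 0.11136 m
2×10⁻⁴ × 580 × 0.35 = 0.04060 m
Δh = 0.01332 + 0.11136 + 0.04060 = 0.16528 m

Δh = 17 cm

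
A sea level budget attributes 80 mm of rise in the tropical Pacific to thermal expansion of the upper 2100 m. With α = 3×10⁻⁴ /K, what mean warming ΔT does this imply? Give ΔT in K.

ΔT ≈ 0.127 K

ΔT = Δh/(αH) = 0.08 / (3×10⁻⁴ × 2100) ≈ 0.1270 K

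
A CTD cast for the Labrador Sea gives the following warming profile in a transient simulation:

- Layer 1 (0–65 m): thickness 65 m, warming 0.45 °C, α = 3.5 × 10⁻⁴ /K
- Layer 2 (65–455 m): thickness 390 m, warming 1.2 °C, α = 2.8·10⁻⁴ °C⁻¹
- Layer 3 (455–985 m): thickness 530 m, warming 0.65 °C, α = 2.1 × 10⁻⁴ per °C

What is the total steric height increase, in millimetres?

Δh = 210 mm

0–65 m: 0.45 × 3.5×10⁻⁴ × 65 = 0.0102375 m
1.2 × 390 × 2.8×10⁻⁴ = 0.13104 m
2.1×10⁻⁴ × 0.65 × 530 = 0.072345 m
Δh = 0.0102375 + 0.13104 + 0.072345 = 0.2136225 m ≈ 210 mm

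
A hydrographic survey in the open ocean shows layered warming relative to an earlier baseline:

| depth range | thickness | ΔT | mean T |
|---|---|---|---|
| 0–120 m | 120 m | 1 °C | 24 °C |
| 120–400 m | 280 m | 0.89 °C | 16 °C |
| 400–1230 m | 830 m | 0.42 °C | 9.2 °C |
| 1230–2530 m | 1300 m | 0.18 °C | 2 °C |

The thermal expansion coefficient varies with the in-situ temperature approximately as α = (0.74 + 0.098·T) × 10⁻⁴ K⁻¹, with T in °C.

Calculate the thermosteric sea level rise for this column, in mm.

Layer 1: α = (0.74 + 0.098×24)×10⁻⁴ = 3.092×10⁻⁴ K⁻¹
Layer 2: α = (0.74 + 0.098×16)×10⁻⁴ = 2.308×10⁻⁴ K⁻¹
Layer 3: α = (0.74 + 0.098×9.2)×10⁻⁴ = 1.6416×10⁻⁴ K⁻¹
Layer 4: α = (0.74 + 0.098×2)×10⁻⁴ = 0.936×10⁻⁴ K⁻¹
1 × 3.092×10⁻⁴ × 120 = 0.037104 m
0.89 × 2.308×10⁻⁴ × 280 = 0.05751536 m
400–1230 m: 1.6416×10⁻⁴ × 830 × 0.42 = 0.057226176 m
0.18 × 0.936×10⁻⁴ × 1300 = 0.0219024 m
Δh = 0.037104 + 0.05751536 + 0.057226176 + 0.0219024 = 0.173747936 m

Δh ≈ 174 mm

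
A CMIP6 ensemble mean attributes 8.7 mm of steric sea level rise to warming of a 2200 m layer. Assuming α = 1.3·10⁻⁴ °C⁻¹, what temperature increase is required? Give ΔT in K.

0.030 K

ΔT = Δh/(αH) = 0.0087 / (1.3×10⁻⁴ × 2200) ≈ 0.03042 K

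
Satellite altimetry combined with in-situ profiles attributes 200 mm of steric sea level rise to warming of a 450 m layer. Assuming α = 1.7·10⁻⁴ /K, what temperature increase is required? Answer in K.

ΔT = Δh/(αH) = 0.2 / (1.7×10⁻⁴ × 450) ≈ 2.614 K

2.6 K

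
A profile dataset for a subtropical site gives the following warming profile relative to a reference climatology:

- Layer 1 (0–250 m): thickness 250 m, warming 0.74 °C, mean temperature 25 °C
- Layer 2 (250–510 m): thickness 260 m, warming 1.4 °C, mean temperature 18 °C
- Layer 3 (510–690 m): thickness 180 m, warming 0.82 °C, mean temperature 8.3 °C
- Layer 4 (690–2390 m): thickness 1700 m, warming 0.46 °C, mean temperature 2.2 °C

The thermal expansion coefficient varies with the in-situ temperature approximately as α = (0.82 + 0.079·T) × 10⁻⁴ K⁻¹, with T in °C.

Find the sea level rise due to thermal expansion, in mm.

Layer 1: α = (0.82 + 0.079×25)×10⁻⁴ = 2.795×10⁻⁴ K⁻¹
Layer 2: α = (0.82 + 0.079×18)×10⁻⁴ = 2.242×10⁻⁴ K⁻¹
Layer 3: α = (0.82 + 0.079×8.3)×10⁻⁴ = 1.4757×10⁻⁴ K⁻¹
Layer 4: α = (0.82 + 0.079×2.2)×10⁻⁴ = 0.9938×10⁻⁴ K⁻¹
Layer 1: 0.74 × 2.795×10⁻⁴ × 250 = 0.0517075 m
250–510 m: 260 × 2.242×10⁻⁴ × 1.4 = 0.0816088 m
Layer 3: 1.4757×10⁻⁴ × 0.82 × 180 = 0.021781332 m
Layer 4: 1700 × 0.9938×10⁻⁴ × 0.46 = 0.07771516 m
Δh = 0.0517075 + 0.0816088 + 0.021781332 + 0.07771516 = 0.232812792 m

about 230 mm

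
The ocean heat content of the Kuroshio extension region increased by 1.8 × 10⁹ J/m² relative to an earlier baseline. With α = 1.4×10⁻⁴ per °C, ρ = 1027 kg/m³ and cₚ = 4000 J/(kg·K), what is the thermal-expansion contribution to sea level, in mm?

Δh = αQ/(ρcₚ) = 1.4×10⁻⁴ × 1.8×10⁹ / (1027 × 4000) ≈ 0.061344 m

61.3 mm of thermosteric rise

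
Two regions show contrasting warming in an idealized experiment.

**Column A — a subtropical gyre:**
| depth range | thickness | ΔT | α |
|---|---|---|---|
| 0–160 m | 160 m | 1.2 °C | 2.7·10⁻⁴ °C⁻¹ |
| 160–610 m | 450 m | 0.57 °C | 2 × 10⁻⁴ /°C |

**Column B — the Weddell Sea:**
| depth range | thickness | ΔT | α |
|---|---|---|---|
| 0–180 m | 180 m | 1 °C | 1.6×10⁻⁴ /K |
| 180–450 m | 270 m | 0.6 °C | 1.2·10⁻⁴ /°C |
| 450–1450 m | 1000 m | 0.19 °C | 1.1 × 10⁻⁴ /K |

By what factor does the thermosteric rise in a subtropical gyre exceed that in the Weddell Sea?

A Layer 1: 160 × 1.2 × 2.7×10⁻⁴ = 0.05184 m
A Layer 2: 0.57 × 2×10⁻⁴ × 450 = 0.05130 m
A total: 0.10314 m
B 180 × 1 × 1.6×10⁻⁴ = 0.02880 m
B 270 × 1.2×10⁻⁴ × 0.6 = 0.01944 m
B Layer 3: 1.1×10⁻⁴ × 0.19 × 1000 = 0.02090 m
B total: 0.06914 m
Ratio: 0.10314 / 0.06914 ≈ 1.492

1.49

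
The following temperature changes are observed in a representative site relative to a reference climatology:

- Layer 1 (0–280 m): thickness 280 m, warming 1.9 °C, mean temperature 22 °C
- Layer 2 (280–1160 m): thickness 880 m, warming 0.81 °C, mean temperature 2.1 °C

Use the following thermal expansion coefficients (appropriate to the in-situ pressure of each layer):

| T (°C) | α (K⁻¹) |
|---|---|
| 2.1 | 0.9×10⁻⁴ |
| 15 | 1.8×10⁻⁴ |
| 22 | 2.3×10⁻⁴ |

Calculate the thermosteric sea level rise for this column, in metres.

0.19 m

Layer 1 at 22 °C → α = 2.3×10⁻⁴ K⁻¹
Layer 2 at 2.1 °C → α = 0.9×10⁻⁴ K⁻¹
0–280 m: 1.9 × 2.3×10⁻⁴ × 280 = 0.12236 m
Layer 2: 0.81 × 880 × 0.9×10⁻⁴ = 0.064152 m
Δh = 0.12236 + 0.064152 = 0.186512 m ≈ 0.19 m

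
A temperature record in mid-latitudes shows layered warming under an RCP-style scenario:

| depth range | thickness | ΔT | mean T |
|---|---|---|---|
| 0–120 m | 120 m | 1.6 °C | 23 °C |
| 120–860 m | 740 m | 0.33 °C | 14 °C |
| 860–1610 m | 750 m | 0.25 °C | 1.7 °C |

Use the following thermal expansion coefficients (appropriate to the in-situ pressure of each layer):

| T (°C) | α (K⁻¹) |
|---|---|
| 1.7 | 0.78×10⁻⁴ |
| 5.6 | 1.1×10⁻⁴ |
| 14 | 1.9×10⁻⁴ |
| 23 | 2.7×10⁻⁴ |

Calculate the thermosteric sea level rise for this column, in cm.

11 cm

Layer 1 at 23 °C → α = 2.7×10⁻⁴ K⁻¹
Layer 2 at 14 °C → α = 1.9×10⁻⁴ K⁻¹
Layer 3 at 1.7 °C → α = 0.78×10⁻⁴ K⁻¹
0–120 m: 2.7×10⁻⁴ × 1.6 × 120 = 0.05184 m
Layer 2: 0.33 × 740 × 1.9×10⁻⁴ = 0.046398 m
860–1610 m: 0.25 × 750 × 0.78×10⁻⁴ = 0.014625 m
Δh = 0.05184 + 0.046398 + 0.014625 = 0.112863 m ≈ 11 cm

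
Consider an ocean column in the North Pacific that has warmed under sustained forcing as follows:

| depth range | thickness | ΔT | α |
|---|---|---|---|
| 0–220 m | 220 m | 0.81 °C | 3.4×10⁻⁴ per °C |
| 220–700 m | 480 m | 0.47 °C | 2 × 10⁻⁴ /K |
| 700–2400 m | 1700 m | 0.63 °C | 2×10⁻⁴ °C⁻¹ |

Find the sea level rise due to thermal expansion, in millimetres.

320 mm of thermosteric rise

220 × 0.81 × 3.4×10⁻⁴ = 0.060588 m
220–700 m: 0.47 × 480 × 2×10⁻⁴ = 0.04512 m
Layer 3: 0.63 × 1700 × 2×10⁻⁴ = 0.21420 m
Δh = 0.060588 + 0.04512 + 0.21420 = 0.319908 m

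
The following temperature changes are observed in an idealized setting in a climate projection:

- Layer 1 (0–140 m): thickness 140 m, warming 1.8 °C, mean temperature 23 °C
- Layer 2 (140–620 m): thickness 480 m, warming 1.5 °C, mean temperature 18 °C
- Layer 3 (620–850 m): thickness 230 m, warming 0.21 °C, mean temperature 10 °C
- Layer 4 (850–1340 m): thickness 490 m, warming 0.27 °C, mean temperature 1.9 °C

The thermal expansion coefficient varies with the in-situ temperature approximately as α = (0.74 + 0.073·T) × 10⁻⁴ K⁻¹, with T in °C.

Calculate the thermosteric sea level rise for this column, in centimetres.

Layer 1: α = (0.74 + 0.073×23)×10⁻⁴ = 2.419×10⁻⁴ K⁻¹
Layer 2: α = (0.74 + 0.073×18)×10⁻⁴ = 2.054×10⁻⁴ K⁻¹
Layer 3: α = (0.74 + 0.073×10)×10⁻⁴ = 1.47×10⁻⁴ K⁻¹
Layer 4: α = (0.74 + 0.073×1.9)×10⁻⁴ = 0.8787×10⁻⁴ K⁻¹
Layer 1: 140 × 2.419×10⁻⁴ × 1.8 = 0.0609588 m
2.054×10⁻⁴ × 1.5 × 480 = 0.147888 m
Layer 3: 1.47×10⁻⁴ × 0.21 × 230 = 0.0071001 m
0.8787×10⁻⁴ × 0.27 × 490 = 0.011625201 m
Δh = 0.0609588 + 0.147888 + 0.0071001 + 0.011625201 = 0.227572101 m ≈ 22.8 cm

22.8 cm of thermosteric rise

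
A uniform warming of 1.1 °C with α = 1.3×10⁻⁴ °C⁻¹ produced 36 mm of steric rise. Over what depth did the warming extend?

H = Δh/(αΔT) = 0.036 / (1.3×10⁻⁴ × 1.1) ≈ 251.7 m

252 m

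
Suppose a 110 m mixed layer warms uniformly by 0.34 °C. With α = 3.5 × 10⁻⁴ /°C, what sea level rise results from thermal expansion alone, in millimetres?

13 mm of thermosteric rise

Δh = αΔT·H = 3.5×10⁻⁴ × 0.34 × 110 = 0.01309 m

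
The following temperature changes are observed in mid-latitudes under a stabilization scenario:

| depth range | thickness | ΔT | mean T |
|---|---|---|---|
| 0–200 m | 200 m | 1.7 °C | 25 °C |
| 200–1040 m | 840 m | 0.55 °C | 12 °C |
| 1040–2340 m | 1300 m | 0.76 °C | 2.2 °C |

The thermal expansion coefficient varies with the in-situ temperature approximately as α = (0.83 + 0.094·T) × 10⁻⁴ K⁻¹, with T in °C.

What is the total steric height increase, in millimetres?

301 mm

Layer 1: α = (0.83 + 0.094×25)×10⁻⁴ = 3.18×10⁻⁴ K⁻¹
Layer 2: α = (0.83 + 0.094×12)×10⁻⁴ = 1.958×10⁻⁴ K⁻¹
Layer 3: α = (0.83 + 0.094×2.2)×10⁻⁴ = 1.0368×10⁻⁴ K⁻¹
3.18×10⁻⁴ × 1.7 × 200 = 0.10812 m
200–1040 m: 0.55 × 840 × 1.958×10⁻⁴ = 0.0904596 m
1040–2340 m: 1300 × 0.76 × 1.0368×10⁻⁴ = 0.10243584 m
Δh = 0.10812 + 0.0904596 + 0.10243584 = 0.30101544 m ≈ 301 mm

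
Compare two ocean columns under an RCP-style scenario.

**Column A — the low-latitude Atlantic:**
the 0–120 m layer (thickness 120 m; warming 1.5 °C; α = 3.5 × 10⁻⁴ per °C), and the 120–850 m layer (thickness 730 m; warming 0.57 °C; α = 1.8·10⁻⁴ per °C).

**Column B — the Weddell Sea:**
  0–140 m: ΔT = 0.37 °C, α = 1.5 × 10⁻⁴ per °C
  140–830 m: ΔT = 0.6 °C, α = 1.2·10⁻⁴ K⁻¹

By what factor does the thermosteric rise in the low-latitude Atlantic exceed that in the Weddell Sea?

a factor of 2.4

A Layer 1: 3.5×10⁻⁴ × 120 × 1.5 = 0.06300 m
A Layer 2: 0.57 × 730 × 1.8×10⁻⁴ = 0.074898 m
A total: 0.137898 m
B 0–140 m: 1.5×10⁻⁴ × 0.37 × 140 = 0.00777 m
B 140–830 m: 690 × 0.6 × 1.2×10⁻⁴ = 0.04968 m
B total: 0.05745 m
Ratio: 0.137898 / 0.05745 ≈ 2.400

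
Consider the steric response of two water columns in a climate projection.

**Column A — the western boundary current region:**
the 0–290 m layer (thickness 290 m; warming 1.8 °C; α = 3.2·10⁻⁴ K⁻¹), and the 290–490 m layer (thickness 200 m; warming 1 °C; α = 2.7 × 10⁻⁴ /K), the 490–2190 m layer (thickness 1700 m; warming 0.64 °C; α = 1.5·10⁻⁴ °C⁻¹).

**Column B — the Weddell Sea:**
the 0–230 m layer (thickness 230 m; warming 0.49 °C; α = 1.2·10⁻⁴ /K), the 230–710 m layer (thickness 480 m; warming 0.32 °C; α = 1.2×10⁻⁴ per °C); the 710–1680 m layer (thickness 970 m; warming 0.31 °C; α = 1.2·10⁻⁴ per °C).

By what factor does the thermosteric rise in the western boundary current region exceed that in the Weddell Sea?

5.6

A 0–290 m: 290 × 3.2×10⁻⁴ × 1.8 = 0.16704 m
A 1 × 2.7×10⁻⁴ × 200 = 0.05400 m
A Layer 3: 0.64 × 1.5×10⁻⁴ × 1700 = 0.16320 m
A total: 0.38424 m
B Layer 1: 230 × 0.49 × 1.2×10⁻⁴ = 0.013524 m
B Layer 2: 1.2×10⁻⁴ × 480 × 0.32 = 0.018432 m
B 710–1680 m: 1.2×10⁻⁴ × 970 × 0.31 = 0.036084 m
B total: 0.06804 m
Ratio: 0.38424 / 0.06804 ≈ 5.647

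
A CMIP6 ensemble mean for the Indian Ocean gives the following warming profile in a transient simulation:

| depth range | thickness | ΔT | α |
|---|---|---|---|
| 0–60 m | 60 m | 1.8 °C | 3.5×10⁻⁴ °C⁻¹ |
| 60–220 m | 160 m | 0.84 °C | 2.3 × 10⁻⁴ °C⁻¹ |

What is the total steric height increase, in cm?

Layer 1: 1.8 × 3.5×10⁻⁴ × 60 = 0.03780 m
Layer 2: 160 × 2.3×10⁻⁴ × 0.84 = 0.030912 m
Δh = 0.03780 + 0.030912 = 0.068712 m ≈ 6.9 cm

6.9 cm of thermosteric rise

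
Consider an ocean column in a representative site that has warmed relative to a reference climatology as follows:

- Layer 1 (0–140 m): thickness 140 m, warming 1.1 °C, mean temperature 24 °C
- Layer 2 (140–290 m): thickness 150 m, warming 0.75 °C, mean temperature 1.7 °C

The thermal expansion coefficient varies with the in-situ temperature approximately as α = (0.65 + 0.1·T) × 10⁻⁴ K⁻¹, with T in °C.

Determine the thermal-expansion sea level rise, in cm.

Layer 1: α = (0.65 + 0.1×24)×10⁻⁴ = 3.05×10⁻⁴ K⁻¹
Layer 2: α = (0.65 + 0.1×1.7)×10⁻⁴ = 0.82×10⁻⁴ K⁻¹
0–140 m: 3.05×10⁻⁴ × 140 × 1.1 = 0.04697 m
0.82×10⁻⁴ × 0.75 × 150 = 0.009225 m
Δh = 0.04697 + 0.009225 = 0.056195 m

Δh = 5.6 cm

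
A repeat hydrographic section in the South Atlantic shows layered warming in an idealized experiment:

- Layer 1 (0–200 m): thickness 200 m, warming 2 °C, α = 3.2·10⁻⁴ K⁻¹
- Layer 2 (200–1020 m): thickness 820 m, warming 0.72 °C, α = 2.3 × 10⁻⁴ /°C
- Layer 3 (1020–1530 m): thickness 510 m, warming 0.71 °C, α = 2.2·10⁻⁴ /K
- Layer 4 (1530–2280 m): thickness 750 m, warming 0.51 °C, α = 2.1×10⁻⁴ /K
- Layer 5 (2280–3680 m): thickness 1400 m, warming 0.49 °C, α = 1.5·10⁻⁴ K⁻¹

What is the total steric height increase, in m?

about 0.53 m

3.2×10⁻⁴ × 200 × 2 = 0.12800 m
2.3×10⁻⁴ × 0.72 × 820 = 0.135792 m
1020–1530 m: 510 × 0.71 × 2.2×10⁻⁴ = 0.079662 m
2.1×10⁻⁴ × 0.51 × 750 = 0.080325 m
0.49 × 1400 × 1.5×10⁻⁴ = 0.10290 m
Δh = 0.12800 + 0.135792 + 0.079662 + 0.080325 + 0.10290 = 0.526679 m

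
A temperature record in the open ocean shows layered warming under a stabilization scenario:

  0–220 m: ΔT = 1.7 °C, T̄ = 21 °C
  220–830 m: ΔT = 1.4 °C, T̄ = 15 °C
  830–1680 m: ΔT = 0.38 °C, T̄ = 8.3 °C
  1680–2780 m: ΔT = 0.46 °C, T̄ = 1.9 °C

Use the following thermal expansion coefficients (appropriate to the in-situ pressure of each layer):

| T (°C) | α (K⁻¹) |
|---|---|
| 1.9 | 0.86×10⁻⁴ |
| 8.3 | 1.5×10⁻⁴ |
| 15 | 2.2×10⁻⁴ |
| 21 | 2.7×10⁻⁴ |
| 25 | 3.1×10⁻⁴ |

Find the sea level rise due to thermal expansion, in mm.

Layer 1 at 21 °C → α = 2.7×10⁻⁴ K⁻¹
Layer 2 at 15 °C → α = 2.2×10⁻⁴ K⁻¹
Layer 3 at 8.3 °C → α = 1.5×10⁻⁴ K⁻¹
Layer 4 at 1.9 °C → α = 0.86×10⁻⁴ K⁻¹
2.7×10⁻⁴ × 220 × 1.7 = 0.10098 m
220–830 m: 610 × 1.4 × 2.2×10⁻⁴ = 0.18788 m
Layer 3: 1.5×10⁻⁴ × 0.38 × 850 = 0.04845 m
0.86×10⁻⁴ × 0.46 × 1100 = 0.043516 m
Δh = 0.10098 + 0.18788 + 0.04845 + 0.043516 = 0.380826 m

Δh = 381 mm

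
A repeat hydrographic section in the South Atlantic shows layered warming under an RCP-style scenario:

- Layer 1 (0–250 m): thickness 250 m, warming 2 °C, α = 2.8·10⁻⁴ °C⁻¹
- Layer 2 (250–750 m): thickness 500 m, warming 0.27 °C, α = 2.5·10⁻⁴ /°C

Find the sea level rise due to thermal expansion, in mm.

Layer 1: 2 × 250 × 2.8×10⁻⁴ = 0.14000 m
250–750 m: 500 × 2.5×10⁻⁴ × 0.27 = 0.03375 m
Δh = 0.14000 + 0.03375 = 0.17375 m

Δh ≈ 174 mm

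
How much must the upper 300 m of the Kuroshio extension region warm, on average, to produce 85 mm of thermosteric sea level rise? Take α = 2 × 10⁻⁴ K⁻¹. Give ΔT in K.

ΔT = Δh/(αH) = 0.085 / (2×10⁻⁴ × 300) ≈ 1.417 K

ΔT ≈ 1.42 K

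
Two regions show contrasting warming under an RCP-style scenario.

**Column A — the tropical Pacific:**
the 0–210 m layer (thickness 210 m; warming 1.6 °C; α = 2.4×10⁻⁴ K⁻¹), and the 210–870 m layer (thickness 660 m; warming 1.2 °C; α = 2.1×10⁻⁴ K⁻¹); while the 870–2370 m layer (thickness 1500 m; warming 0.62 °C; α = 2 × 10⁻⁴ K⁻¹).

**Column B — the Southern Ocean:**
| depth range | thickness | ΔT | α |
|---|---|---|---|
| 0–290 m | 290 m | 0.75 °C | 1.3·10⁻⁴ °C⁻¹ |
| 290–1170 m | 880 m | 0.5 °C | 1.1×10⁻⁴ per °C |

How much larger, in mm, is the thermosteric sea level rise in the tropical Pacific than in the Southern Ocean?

360 mm

A 0–210 m: 1.6 × 2.4×10⁻⁴ × 210 = 0.08064 m
A 210–870 m: 660 × 2.1×10⁻⁴ × 1.2 = 0.16632 m
A 870–2370 m: 2×10⁻⁴ × 0.62 × 1500 = 0.18600 m
A total: 0.43296 m
B Layer 1: 0.75 × 290 × 1.3×10⁻⁴ = 0.028275 m
B 290–1170 m: 880 × 0.5 × 1.1×10⁻⁴ = 0.04840 m
B total: 0.076675 m
Difference: 0.43296 − 0.076675 = 0.356285 m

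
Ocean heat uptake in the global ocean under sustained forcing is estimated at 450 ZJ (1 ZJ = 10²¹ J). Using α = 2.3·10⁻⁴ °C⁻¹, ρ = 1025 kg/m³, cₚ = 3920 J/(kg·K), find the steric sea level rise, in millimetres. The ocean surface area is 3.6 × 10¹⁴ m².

Per unit area: Q = 450×10²¹ / (3.6×10¹⁴) = 1.25×10⁹ J/m²
Δh = αQ/(ρcₚ) = 2.3×10⁻⁴ × 1.25×10⁹ / (1025 × 3920) ≈ 0.071553 m

Δh = 71.6 mm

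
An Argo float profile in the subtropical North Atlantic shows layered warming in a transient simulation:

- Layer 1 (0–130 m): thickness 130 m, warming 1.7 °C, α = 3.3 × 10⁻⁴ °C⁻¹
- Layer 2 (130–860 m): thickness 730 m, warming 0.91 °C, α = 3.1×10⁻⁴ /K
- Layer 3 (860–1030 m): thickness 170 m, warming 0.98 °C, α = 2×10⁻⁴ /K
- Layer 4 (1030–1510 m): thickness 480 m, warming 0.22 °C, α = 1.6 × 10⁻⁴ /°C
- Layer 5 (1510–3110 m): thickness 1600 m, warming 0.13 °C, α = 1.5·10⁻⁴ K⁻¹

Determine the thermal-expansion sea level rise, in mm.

about 360 mm

Layer 1: 1.7 × 130 × 3.3×10⁻⁴ = 0.07293 m
Layer 2: 730 × 3.1×10⁻⁴ × 0.91 = 0.205933 m
2×10⁻⁴ × 170 × 0.98 = 0.03332 m
0.22 × 480 × 1.6×10⁻⁴ = 0.016896 m
1600 × 0.13 × 1.5×10⁻⁴ = 0.03120 m
Δh = 0.07293 + 0.205933 + 0.03332 + 0.016896 + 0.03120 = 0.360279 m ≈ 360 mm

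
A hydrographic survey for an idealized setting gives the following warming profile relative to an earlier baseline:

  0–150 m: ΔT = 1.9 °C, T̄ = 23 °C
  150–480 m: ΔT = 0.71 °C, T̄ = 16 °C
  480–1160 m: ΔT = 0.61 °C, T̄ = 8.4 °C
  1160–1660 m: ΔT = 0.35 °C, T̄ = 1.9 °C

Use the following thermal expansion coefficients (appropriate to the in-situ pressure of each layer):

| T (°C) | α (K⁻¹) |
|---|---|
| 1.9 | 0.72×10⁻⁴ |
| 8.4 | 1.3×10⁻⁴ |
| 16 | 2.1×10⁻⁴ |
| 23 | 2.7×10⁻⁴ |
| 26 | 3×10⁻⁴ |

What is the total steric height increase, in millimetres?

Layer 1 at 23 °C → α = 2.7×10⁻⁴ K⁻¹
Layer 2 at 16 °C → α = 2.1×10⁻⁴ K⁻¹
Layer 3 at 8.4 °C → α = 1.3×10⁻⁴ K⁻¹
Layer 4 at 1.9 °C → α = 0.72×10⁻⁴ K⁻¹
0–150 m: 2.7×10⁻⁴ × 1.9 × 150 = 0.07695 m
150–480 m: 330 × 0.71 × 2.1×10⁻⁴ = 0.049203 m
Layer 3: 1.3×10⁻⁴ × 0.61 × 680 = 0.053924 m
1160–1660 m: 0.35 × 0.72×10⁻⁴ × 500 = 0.01260 m
Δh = 0.07695 + 0.049203 + 0.053924 + 0.01260 = 0.192677 m

193 mm of thermosteric rise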